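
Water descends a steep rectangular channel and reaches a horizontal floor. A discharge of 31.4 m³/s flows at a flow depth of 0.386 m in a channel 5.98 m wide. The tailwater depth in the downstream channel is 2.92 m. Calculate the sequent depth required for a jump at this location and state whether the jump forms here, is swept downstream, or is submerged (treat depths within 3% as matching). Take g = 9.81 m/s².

y₂ = 3.63 m; the jump is swept downstream

q = Q/b = 31.4/5.98 = 5.25 m²/s; V₁ = q/y₁ = 13.6 m/s. Fr₁ = V₁/√(g·y₁) = 6.99.
Conjugate-depth relation: y₂/y₁ = ½[√(1 + 8Fr₁²) − 1] = ½[√391.9 − 1] = 9.40.
y₂ = 9.40 × 0.386 = 3.63 m.
Tailwater y_tw = 2.92 m: y_tw < y₂, so the jump is swept downstream.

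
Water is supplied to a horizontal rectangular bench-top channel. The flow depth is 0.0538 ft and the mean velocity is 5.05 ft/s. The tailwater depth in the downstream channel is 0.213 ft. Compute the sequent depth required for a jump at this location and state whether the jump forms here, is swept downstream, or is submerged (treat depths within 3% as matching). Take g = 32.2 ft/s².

Fr₁ = V₁/√(g·y₁) = 5.05/√(32.2×0.0538) = 3.84.
Bélanger equation: y₂/y₁ = ½[√(1 + 8Fr₁²) − 1] = ½[√118.8 − 1] = 4.95.
y₂ = 4.95 × 0.0538 = 0.266 ft.
Tailwater y_tw = 0.213 ft: y_tw < y₂, so the jump is swept downstream.

y₂ = 0.266 ft; the jump is swept downstream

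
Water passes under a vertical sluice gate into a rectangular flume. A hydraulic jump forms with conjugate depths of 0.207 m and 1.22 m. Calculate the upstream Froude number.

Fr₁ = 4.51

For a rectangular channel the momentum equation gives q² = ½·g·y₁·y₂·(y₁ + y₂) = ½×9.81×0.207×1.22×1.43 = 1.77.
q = √1.77 = 1.33 m²/s.
V₁ = q/y₁ = 6.42 m/s; Fr₁ = V₁/√(g·y₁) = 4.51.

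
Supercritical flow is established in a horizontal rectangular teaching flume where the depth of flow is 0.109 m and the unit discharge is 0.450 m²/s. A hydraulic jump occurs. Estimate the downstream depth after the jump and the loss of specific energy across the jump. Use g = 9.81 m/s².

y₂ = 0.563 m; ΔE = 0.382 m

V₁ = q/y₁ = 0.450/0.109 = 4.13 m/s. Fr₁ = V₁/√(g·y₁) = 4.13/√(9.81×0.109) = 3.99.
Sequent-depth ratio: y₂/y₁ = ½[√(1 + 8Fr₁²) − 1] = ½[√128.5 − 1] = 5.17.
y₂ = 5.17 × 0.109 = 0.563 m.
Head loss: ΔE = (y₂ − y₁)³/(4y₁y₂) = (0.563 − 0.109)³/(4×0.109×0.563) = 0.0938/0.246 = 0.382 m.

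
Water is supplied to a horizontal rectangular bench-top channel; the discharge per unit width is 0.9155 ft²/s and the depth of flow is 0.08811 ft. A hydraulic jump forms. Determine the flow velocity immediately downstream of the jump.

V₂ = 1.261 ft/s

V₁ = q/y₁ = 0.9155/0.08811 = 10.39 ft/s. Fr₁ = V₁/√(g·y₁) = 10.39/√(32.2×0.08811) = 6.169.
Bélanger equation: y₂/y₁ = ½[√(1 + 8Fr₁²) − 1] = ½[√305.42 − 1] = 8.238.
y₂ = 8.238 × 0.08811 = 0.7259 ft.
V₂ = q/y₂ = 0.9155/0.7259 = 1.261 ft/s.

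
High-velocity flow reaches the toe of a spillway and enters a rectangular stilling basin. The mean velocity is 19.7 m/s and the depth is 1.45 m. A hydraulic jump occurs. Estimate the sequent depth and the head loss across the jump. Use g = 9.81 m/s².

y₂ = 10.0 m; ΔE = 10.8 m

Fr₁ = V₁/√(g·y₁) = 19.7/√(9.81×1.45) = 5.22.
Conjugate-depth relation: y₂/y₁ = ½[√(1 + 8Fr₁²) − 1] = ½[√219.3 − 1] = 6.90.
y₂ = 6.90 × 1.45 = 10.0 m.
q = V₁·y₁ = 19.7 × 1.45 = 28.6 m²/s. V₂ = q/y₂ = 28.6/10.0 = 2.85 m/s. E₁ = y₁ + V₁²/2g = 21.2 m; E₂ = y₂ + V₂²/2g = 10.4 m. ΔE = E₁ − E₂ = 10.8 m.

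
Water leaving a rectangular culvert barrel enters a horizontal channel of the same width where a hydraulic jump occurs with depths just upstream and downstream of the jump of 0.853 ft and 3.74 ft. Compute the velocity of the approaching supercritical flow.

For a rectangular channel the momentum equation gives q² = ½·g·y₁·y₂·(y₁ + y₂) = ½×32.2×0.853×3.74×4.59 = 236.
q = √236 = 15.4 ft²/s.
V₁ = q/y₁ = 15.4/0.853 = 18.0 ft/s.

V₁ = 18.0 ft/s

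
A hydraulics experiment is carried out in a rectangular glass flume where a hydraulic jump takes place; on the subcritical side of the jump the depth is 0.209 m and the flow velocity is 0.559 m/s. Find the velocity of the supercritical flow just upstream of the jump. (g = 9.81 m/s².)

V₁ = 2.28 m/s

Fr₂ = V₂/√(g·y₂) = 0.559/√(9.81×0.209) = 0.390.
From the momentum equation (using Fr₂), y₁/y₂ = ½[√(1 + 8Fr₂²) − 1] = ½[√2.219 − 1] = 0.245.
y₁ = 0.245 × 0.209 = 0.0512 m.
V₁ = q/y₁ = 0.117/0.0512 = 2.28 m/s.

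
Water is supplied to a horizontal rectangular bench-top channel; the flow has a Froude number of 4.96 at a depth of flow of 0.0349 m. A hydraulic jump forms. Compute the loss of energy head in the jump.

ΔE = 0.226 m

Fr₁ = 4.96 (given).
Sequent-depth ratio: y₂/y₁ = ½[√(1 + 8Fr₁²) − 1] = ½[√197.8 − 1] = 6.53.
y₂ = 6.53 × 0.0349 = 0.228 m.
Head loss: ΔE = (y₂ − y₁)³/(4y₁y₂) = (0.228 − 0.0349)³/(4×0.0349×0.228) = 0.00720/0.0318 = 0.226 m.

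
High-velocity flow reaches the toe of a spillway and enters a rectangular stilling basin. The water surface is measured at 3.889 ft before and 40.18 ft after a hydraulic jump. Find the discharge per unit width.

q = 333.0 ft²/s

For a rectangular channel the momentum equation gives q² = ½·g·y₁·y₂·(y₁ + y₂) = ½×32.2×3.889×40.18×44.07 = 110868.
q = √110868 = 333.0 ft²/s.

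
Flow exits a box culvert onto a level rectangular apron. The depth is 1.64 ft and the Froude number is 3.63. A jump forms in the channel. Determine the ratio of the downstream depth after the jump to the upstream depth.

Fr₁ = 3.63 (given).
Sequent-depth ratio: y₂/y₁ = ½[√(1 + 8Fr₁²) − 1] = ½[√106.4 − 1] = 4.66.

y₂/y₁ = 4.66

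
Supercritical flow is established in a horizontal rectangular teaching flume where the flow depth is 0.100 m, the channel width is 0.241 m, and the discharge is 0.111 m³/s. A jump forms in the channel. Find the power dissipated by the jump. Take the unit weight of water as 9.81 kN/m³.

q = Q/b = 0.111/0.241 = 0.461 m²/s; V₁ = q/y₁ = 4.61 m/s. Fr₁ = V₁/√(g·y₁) = 4.65.
From the momentum equation for a rectangular channel, y₂/y₁ = ½[√(1 + 8Fr₁²) − 1] = ½[√174.0 − 1] = 6.10.
y₂ = 6.10 × 0.100 = 0.610 m.
V₂ = q/y₂ = 0.461/0.610 = 0.756 m/s. E₁ = y₁ + V₁²/2g = 1.18 m; E₂ = y₂ + V₂²/2g = 0.639 m. ΔE = E₁ − E₂ = 0.543 m.
P = γ·Q·ΔE = 9.81 × 0.111 × 0.543 = 0.591 kW.

P = 0.591 kW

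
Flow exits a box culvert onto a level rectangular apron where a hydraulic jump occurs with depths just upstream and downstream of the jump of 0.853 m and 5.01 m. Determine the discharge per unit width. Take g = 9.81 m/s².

q = 11.1 m²/s

For a rectangular channel the momentum equation gives q² = ½·g·y₁·y₂·(y₁ + y₂) = ½×9.81×0.853×5.01×5.86 = 123.
q = √123 = 11.1 m²/s.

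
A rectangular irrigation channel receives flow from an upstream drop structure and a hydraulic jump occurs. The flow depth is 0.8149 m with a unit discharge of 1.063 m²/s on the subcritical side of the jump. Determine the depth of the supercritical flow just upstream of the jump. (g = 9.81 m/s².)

y₁ = 0.2624 m

V₂ = q/y₂ = 1.063/0.8149 = 1.304 m/s; Fr₂ = V₂/√(g·y₂) = 0.4614.
Applying the sequent-depth relation in reverse, y₁/y₂ = ½[√(1 + 8Fr₂²) − 1] = ½[√2.7028 − 1] = 0.3220.
y₁ = 0.3220 × 0.8149 = 0.2624 m.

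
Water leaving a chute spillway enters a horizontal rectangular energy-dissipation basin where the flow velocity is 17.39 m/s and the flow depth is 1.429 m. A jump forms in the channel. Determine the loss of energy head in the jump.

ΔE = 7.728 m

Fr₁ = V₁/√(g·y₁) = 17.39/√(9.81×1.429) = 4.645.
Conjugate-depth relation: y₂/y₁ = ½[√(1 + 8Fr₁²) − 1] = ½[√173.58 − 1] = 6.087.
y₂ = 6.087 × 1.429 = 8.699 m.
q = V₁·y₁ = 17.39 × 1.429 = 24.85 m²/s. V₂ = q/y₂ = 24.85/8.699 = 2.857 m/s. E₁ = y₁ + V₁²/2g = 16.84 m; E₂ = y₂ + V₂²/2g = 9.115 m. ΔE = E₁ − E₂ = 7.728 m.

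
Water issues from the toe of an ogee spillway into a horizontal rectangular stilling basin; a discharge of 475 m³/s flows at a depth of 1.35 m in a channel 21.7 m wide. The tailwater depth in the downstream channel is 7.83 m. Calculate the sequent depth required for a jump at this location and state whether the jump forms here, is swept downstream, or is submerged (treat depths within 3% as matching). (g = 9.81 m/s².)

q = Q/b = 475/21.7 = 21.9 m²/s; V₁ = q/y₁ = 16.2 m/s. Fr₁ = V₁/√(g·y₁) = 4.46.
Conjugate-depth relation: y₂/y₁ = ½[√(1 + 8Fr₁²) − 1] = ½[√159.8 − 1] = 5.82.
y₂ = 5.82 × 1.35 = 7.86 m.
Tailwater y_tw = 7.83 m: y_tw ≈ y₂, so the jump forms here.

y₂ = 7.86 m; the jump forms here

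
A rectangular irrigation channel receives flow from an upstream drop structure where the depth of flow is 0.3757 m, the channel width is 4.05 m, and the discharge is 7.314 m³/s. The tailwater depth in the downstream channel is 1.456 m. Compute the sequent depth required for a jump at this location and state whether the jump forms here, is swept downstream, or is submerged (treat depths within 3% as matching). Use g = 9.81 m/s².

y₂ = 1.156 m; the jump is submerged

q = Q/b = 7.314/4.05 = 1.806 m²/s; V₁ = q/y₁ = 4.807 m/s. Fr₁ = V₁/√(g·y₁) = 2.504.
Conjugate-depth relation: y₂/y₁ = ½[√(1 + 8Fr₁²) − 1] = ½[√51.153 − 1] = 3.076.
y₂ = 3.076 × 0.3757 = 1.156 m.
Tailwater y_tw = 1.456 m: y_tw > y₂, so the jump is submerged.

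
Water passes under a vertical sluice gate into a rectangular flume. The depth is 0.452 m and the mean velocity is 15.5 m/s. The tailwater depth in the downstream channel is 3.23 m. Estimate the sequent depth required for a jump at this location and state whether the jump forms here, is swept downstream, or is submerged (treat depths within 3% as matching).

y₂ = 4.48 m; the jump is swept downstream

Fr₁ = V₁/√(g·y₁) = 15.5/√(9.81×0.452) = 7.36.
Conjugate-depth relation: y₂/y₁ = ½[√(1 + 8Fr₁²) − 1] = ½[√434.5 − 1] = 9.92.
y₂ = 9.92 × 0.452 = 4.48 m.
Tailwater y_tw = 3.23 m: y_tw < y₂, so the jump is swept downstream.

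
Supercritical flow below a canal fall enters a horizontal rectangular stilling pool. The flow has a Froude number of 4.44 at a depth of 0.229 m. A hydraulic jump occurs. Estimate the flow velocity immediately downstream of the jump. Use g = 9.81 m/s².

V₂ = 1.15 m/s

Fr₁ = 4.44 (given).
Bélanger equation: y₂/y₁ = ½[√(1 + 8Fr₁²) − 1] = ½[√158.7 − 1] = 5.80.
y₂ = 5.80 × 0.229 = 1.33 m.
V₁ = Fr₁·√(g·y₁) = 4.44×√(9.81×0.229) = 6.65 m/s; q = V₁·y₁ = 1.52 m²/s.
V₂ = q/y₂ = 1.52/1.33 = 1.15 m/s.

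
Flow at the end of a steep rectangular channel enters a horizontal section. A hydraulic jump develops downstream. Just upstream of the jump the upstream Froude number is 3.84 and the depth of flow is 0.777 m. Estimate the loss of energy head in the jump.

Fr₁ = 3.84 (given).
By Bélanger, y₂/y₁ = ½[√(1 + 8Fr₁²) − 1] = ½[√119.0 − 1] = 4.95.
y₂ = 4.95 × 0.777 = 3.85 m.
V₁ = Fr₁·√(g·y₁) = 3.84×√(9.81×0.777) = 10.6 m/s; q = V₁·y₁ = 8.24 m²/s. V₂ = q/y₂ = 8.24/3.85 = 2.14 m/s. E₁ = y₁ + V₁²/2g = 6.51 m; E₂ = y₂ + V₂²/2g = 4.08 m. ΔE = E₁ − E₂ = 2.42 m.

ΔE = 2.42 m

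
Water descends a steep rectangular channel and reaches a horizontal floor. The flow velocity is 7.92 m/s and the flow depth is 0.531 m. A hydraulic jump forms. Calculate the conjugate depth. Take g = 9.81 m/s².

y₂ = 2.35 m

Fr₁ = V₁/√(g·y₁) = 7.92/√(9.81×0.531) = 3.47.
Bélanger equation: y₂/y₁ = ½[√(1 + 8Fr₁²) − 1] = ½[√97.33 − 1] = 4.43.
y₂ = 4.43 × 0.531 = 2.35 m.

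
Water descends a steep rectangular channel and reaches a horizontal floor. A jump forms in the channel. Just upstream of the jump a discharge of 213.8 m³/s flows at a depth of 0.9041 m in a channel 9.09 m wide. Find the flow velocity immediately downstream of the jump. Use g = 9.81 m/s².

q = Q/b = 213.8/9.09 = 23.52 m²/s; V₁ = q/y₁ = 26.02 m/s. Fr₁ = V₁/√(g·y₁) = 8.735.
Conjugate-depth relation: y₂/y₁ = ½[√(1 + 8Fr₁²) − 1] = ½[√611.46 − 1] = 11.86.
y₂ = 11.86 × 0.9041 = 10.73 m.
V₂ = q/y₂ = 23.52/10.73 = 2.193 m/s.

V₂ = 2.193 m/s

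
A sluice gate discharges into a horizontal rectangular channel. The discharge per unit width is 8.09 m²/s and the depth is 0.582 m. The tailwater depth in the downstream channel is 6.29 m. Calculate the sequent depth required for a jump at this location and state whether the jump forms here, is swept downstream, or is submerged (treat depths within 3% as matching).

V₁ = q/y₁ = 8.09/0.582 = 13.9 m/s. Fr₁ = V₁/√(g·y₁) = 13.9/√(9.81×0.582) = 5.82.
Conjugate-depth relation: y₂/y₁ = ½[√(1 + 8Fr₁²) − 1] = ½[√271.7 − 1] = 7.74.
y₂ = 7.74 × 0.582 = 4.51 m.
Tailwater y_tw = 6.29 m: y_tw > y₂, so the jump is submerged.

y₂ = 4.51 m; the jump is submerged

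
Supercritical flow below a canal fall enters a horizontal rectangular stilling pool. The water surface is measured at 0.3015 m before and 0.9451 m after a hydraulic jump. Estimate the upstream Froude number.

For a rectangular channel the momentum equation gives q² = ½·g·y₁·y₂·(y₁ + y₂) = ½×9.81×0.3015×0.9451×1.247 = 1.742.
q = √1.742 = 1.320 m²/s.
V₁ = q/y₁ = 4.378 m/s; Fr₁ = V₁/√(g·y₁) = 2.546.

Fr₁ = 2.546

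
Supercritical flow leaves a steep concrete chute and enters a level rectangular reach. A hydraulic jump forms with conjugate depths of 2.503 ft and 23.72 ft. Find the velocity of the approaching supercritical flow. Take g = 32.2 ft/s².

For a rectangular channel the momentum equation gives q² = ½·g·y₁·y₂·(y₁ + y₂) = ½×32.2×2.503×23.72×26.22 = 25066.
q = √25066 = 158.3 ft²/s.
V₁ = q/y₁ = 158.3/2.503 = 63.25 ft/s.

V₁ = 63.25 ft/s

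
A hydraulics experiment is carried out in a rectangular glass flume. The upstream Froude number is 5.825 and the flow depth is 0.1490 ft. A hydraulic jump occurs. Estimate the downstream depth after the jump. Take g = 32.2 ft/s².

y₂ = 1.155 ft

Fr₁ = 5.825 (given).
Sequent-depth ratio: y₂/y₁ = ½[√(1 + 8Fr₁²) − 1] = ½[√272.44 − 1] = 7.753.
y₂ = 7.753 × 0.1490 = 1.155 ft.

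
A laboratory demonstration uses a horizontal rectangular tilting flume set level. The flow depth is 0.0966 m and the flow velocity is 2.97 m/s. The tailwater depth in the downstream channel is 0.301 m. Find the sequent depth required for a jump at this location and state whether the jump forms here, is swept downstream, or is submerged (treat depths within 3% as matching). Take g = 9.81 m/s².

y₂ = 0.371 m; the jump is swept downstream

Fr₁ = V₁/√(g·y₁) = 2.97/√(9.81×0.0966) = 3.05.
Conjugate-depth relation: y₂/y₁ = ½[√(1 + 8Fr₁²) − 1] = ½[√75.47 − 1] = 3.84.
y₂ = 3.84 × 0.0966 = 0.371 m.
Tailwater y_tw = 0.301 m: y_tw < y₂, so the jump is swept downstream.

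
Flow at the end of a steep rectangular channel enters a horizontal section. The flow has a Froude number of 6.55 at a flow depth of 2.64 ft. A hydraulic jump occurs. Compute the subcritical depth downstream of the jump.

Fr₁ = 6.55 (given).
From the momentum equation for a rectangular channel, y₂/y₁ = ½[√(1 + 8Fr₁²) − 1] = ½[√344.2 − 1] = 8.78.
y₂ = 8.78 × 2.64 = 23.2 ft.

y₂ = 23.2 ft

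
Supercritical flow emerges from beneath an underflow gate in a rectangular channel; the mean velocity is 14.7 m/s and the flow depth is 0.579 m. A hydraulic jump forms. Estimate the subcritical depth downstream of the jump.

y₂ = 4.77 m

Fr₁ = V₁/√(g·y₁) = 14.7/√(9.81×0.579) = 6.17.
Bélanger equation: y₂/y₁ = ½[√(1 + 8Fr₁²) − 1] = ½[√305.4 − 1] = 8.24.
y₂ = 8.24 × 0.579 = 4.77 m.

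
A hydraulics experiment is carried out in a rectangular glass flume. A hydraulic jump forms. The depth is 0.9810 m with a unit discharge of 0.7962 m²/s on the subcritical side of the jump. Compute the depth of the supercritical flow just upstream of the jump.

V₂ = q/y₂ = 0.7962/0.9810 = 0.8116 m/s; Fr₂ = V₂/√(g·y₂) = 0.2616.
The Bélanger relation is symmetric: y₁/y₂ = ½[√(1 + 8Fr₂²) − 1] = ½[√1.5476 − 1] = 0.1220.
y₁ = 0.1220 × 0.9810 = 0.1197 m.

y₁ = 0.1197 m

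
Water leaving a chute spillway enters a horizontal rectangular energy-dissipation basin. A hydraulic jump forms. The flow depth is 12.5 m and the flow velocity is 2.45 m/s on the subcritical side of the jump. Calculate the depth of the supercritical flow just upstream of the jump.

y₁ = 1.12 m

Fr₂ = V₂/√(g·y₂) = 2.45/√(9.81×12.5) = 0.221.
The Bélanger relation is symmetric: y₁/y₂ = ½[√(1 + 8Fr₂²) − 1] = ½[√1.392 − 1] = 0.0898.
y₁ = 0.0898 × 12.5 = 1.12 m.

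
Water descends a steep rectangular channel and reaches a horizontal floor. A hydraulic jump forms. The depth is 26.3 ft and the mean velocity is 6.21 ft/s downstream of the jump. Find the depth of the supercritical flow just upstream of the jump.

Fr₂ = V₂/√(g·y₂) = 6.21/√(32.2×26.3) = 0.213.
From the momentum equation (using Fr₂), y₁/y₂ = ½[√(1 + 8Fr₂²) − 1] = ½[√1.364 − 1] = 0.0840.
y₁ = 0.0840 × 26.3 = 2.21 ft.

y₁ = 2.21 ft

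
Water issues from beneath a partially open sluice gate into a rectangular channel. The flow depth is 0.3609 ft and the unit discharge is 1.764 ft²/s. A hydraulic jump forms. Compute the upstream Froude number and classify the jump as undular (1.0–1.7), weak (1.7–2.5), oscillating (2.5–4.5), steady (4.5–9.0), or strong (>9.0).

V₁ = q/y₁ = 1.764/0.3609 = 4.888 ft/s. Fr₁ = V₁/√(g·y₁) = 4.888/√(32.2×0.3609) = 1.434.
Fr₁ = 1.434 lies in the undular range.

Fr₁ = 1.434; undular jump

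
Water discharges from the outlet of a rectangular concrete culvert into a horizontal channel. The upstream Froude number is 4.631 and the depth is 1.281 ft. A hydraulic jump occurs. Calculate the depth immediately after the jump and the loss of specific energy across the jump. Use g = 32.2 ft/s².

y₂ = 7.773 ft; ΔE = 6.871 ft

Fr₁ = 4.631 (given).
From the momentum equation for a rectangular channel, y₂/y₁ = ½[√(1 + 8Fr₁²) − 1] = ½[√172.57 − 1] = 6.068.
y₂ = 6.068 × 1.281 = 7.773 ft.
Head loss: ΔE = (y₂ − y₁)³/(4y₁y₂) = (7.773 − 1.281)³/(4×1.281×7.773) = 273.7/39.83 = 6.871 ft.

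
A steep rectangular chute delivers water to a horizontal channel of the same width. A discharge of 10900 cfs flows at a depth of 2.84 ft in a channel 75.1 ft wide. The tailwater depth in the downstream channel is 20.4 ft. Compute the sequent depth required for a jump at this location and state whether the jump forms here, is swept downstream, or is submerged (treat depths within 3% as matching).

y₂ = 20.1 ft; the jump forms here

q = Q/b = 10900/75.1 = 145 ft²/s; V₁ = q/y₁ = 51.1 ft/s. Fr₁ = V₁/√(g·y₁) = 5.34.
From the momentum equation for a rectangular channel, y₂/y₁ = ½[√(1 + 8Fr₁²) − 1] = ½[√229.5 − 1] = 7.07.
y₂ = 7.07 × 2.84 = 20.1 ft.
Tailwater y_tw = 20.4 ft: y_tw ≈ y₂, so the jump forms here.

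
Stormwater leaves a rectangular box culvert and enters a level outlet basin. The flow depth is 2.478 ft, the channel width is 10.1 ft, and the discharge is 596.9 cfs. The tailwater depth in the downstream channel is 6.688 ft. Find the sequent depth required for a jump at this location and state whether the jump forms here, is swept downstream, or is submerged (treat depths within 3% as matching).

y₂ = 8.199 ft; the jump is swept downstream

q = Q/b = 596.9/10.1 = 59.10 ft²/s; V₁ = q/y₁ = 23.85 ft/s. Fr₁ = V₁/√(g·y₁) = 2.670.
By Bélanger, y₂/y₁ = ½[√(1 + 8Fr₁²) − 1] = ½[√58.028 − 1] = 3.309.
y₂ = 3.309 × 2.478 = 8.199 ft.
Tailwater y_tw = 6.688 ft: y_tw < y₂, so the jump is swept downstream.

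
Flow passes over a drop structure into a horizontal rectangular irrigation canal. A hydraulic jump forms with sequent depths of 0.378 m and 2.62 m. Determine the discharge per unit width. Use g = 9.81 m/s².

q = 3.82 m²/s

For a rectangular channel the momentum equation gives q² = ½·g·y₁·y₂·(y₁ + y₂) = ½×9.81×0.378×2.62×3.00 = 14.6.
q = √14.6 = 3.82 m²/s.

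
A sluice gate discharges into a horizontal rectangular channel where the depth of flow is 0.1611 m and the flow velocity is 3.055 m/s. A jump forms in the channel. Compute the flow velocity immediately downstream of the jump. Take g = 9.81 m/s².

Fr₁ = V₁/√(g·y₁) = 3.055/√(9.81×0.1611) = 2.430.
From the momentum equation for a rectangular channel, y₂/y₁ = ½[√(1 + 8Fr₁²) − 1] = ½[√48.244 − 1] = 2.973.
y₂ = 2.973 × 0.1611 = 0.4789 m.
q = V₁·y₁ = 3.055 × 0.1611 = 0.4922 m²/s.
V₂ = q/y₂ = 0.4922/0.4789 = 1.028 m/s.

V₂ = 1.028 m/s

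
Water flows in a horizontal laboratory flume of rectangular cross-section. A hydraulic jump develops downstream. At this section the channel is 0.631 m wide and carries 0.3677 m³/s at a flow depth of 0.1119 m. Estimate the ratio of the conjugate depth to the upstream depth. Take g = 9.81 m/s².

q = Q/b = 0.3677/0.631 = 0.5827 m²/s; V₁ = q/y₁ = 5.208 m/s. Fr₁ = V₁/√(g·y₁) = 4.970.
By Bélanger, y₂/y₁ = ½[√(1 + 8Fr₁²) − 1] = ½[√198.63 − 1] = 6.547.

y₂/y₁ = 6.547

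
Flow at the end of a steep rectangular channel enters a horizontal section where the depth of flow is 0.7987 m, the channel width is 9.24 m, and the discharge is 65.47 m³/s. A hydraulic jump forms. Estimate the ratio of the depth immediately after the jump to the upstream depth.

y₂/y₁ = 4.010

q = Q/b = 65.47/9.24 = 7.085 m²/s; V₁ = q/y₁ = 8.871 m/s. Fr₁ = V₁/√(g·y₁) = 3.169.
From the momentum equation for a rectangular channel, y₂/y₁ = ½[√(1 + 8Fr₁²) − 1] = ½[√81.355 − 1] = 4.010.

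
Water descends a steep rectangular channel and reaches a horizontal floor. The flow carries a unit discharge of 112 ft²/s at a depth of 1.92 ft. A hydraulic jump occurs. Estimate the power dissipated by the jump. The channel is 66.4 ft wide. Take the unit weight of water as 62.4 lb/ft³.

P = 29550 hp

V₁ = q/y₁ = 112/1.92 = 58.3 ft/s. Fr₁ = V₁/√(g·y₁) = 58.3/√(32.2×1.92) = 7.42.
Bélanger equation: y₂/y₁ = ½[√(1 + 8Fr₁²) − 1] = ½[√441.3 − 1] = 10.0.
y₂ = 10.0 × 1.92 = 19.2 ft.
Head loss: ΔE = (y₂ − y₁)³/(4y₁y₂) = (19.2 − 1.92)³/(4×1.92×19.2) = 5166/148 = 35.0 ft.
Q = q·b = 112 × 66.4 = 7437 cfs. P = γ·Q·ΔE/550 = 62.4 × 7437 × 35.0 / 550 = 29550 hp.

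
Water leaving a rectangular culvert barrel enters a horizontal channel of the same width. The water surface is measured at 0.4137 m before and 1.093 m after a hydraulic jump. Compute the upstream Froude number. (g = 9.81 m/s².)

For a rectangular channel the momentum equation gives q² = ½·g·y₁·y₂·(y₁ + y₂) = ½×9.81×0.4137×1.093×1.507 = 3.342.
q = √3.342 = 1.828 m²/s.
V₁ = q/y₁ = 4.419 m/s; Fr₁ = V₁/√(g·y₁) = 2.193.

Fr₁ = 2.193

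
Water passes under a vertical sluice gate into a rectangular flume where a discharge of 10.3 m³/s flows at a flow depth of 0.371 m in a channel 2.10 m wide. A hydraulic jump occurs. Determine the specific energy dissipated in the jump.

q = Q/b = 10.3/2.10 = 4.90 m²/s; V₁ = q/y₁ = 13.2 m/s. Fr₁ = V₁/√(g·y₁) = 6.93.
Conjugate-depth relation: y₂/y₁ = ½[√(1 + 8Fr₁²) − 1] = ½[√385.2 − 1] = 9.31.
y₂ = 9.31 × 0.371 = 3.46 m.
V₂ = q/y₂ = 4.90/3.46 = 1.42 m/s. E₁ = y₁ + V₁²/2g = 9.28 m; E₂ = y₂ + V₂²/2g = 3.56 m. ΔE = E₁ − E₂ = 5.72 m.

ΔE = 5.72 m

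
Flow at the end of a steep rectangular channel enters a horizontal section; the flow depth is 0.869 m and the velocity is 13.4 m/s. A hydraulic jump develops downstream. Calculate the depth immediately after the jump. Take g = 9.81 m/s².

Fr₁ = V₁/√(g·y₁) = 13.4/√(9.81×0.869) = 4.59.
By Bélanger, y₂/y₁ = ½[√(1 + 8Fr₁²) − 1] = ½[√169.5 − 1] = 6.01.
y₂ = 6.01 × 0.869 = 5.22 m.

y₂ = 5.22 m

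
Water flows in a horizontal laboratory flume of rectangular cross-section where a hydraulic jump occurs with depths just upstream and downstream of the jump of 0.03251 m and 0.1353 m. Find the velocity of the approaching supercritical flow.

V₁ = 1.851 m/s

For a rectangular channel the momentum equation gives q² = ½·g·y₁·y₂·(y₁ + y₂) = ½×9.81×0.03251×0.1353×0.1678 = 0.003621.
q = √0.003621 = 0.06017 m²/s.
V₁ = q/y₁ = 0.06017/0.03251 = 1.851 m/s.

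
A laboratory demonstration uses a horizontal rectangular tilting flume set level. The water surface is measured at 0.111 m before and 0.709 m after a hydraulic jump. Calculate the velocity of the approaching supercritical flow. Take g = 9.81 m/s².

For a rectangular channel the momentum equation gives q² = ½·g·y₁·y₂·(y₁ + y₂) = ½×9.81×0.111×0.709×0.820 = 0.317.
q = √0.317 = 0.563 m²/s.
V₁ = q/y₁ = 0.563/0.111 = 5.07 m/s.

V₁ = 5.07 m/s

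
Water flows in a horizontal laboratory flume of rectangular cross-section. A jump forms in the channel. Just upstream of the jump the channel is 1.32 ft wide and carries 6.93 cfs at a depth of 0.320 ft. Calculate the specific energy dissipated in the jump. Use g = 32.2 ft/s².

q = Q/b = 6.93/1.32 = 5.25 ft²/s; V₁ = q/y₁ = 16.4 ft/s. Fr₁ = V₁/√(g·y₁) = 5.11.
Bélanger equation: y₂/y₁ = ½[√(1 + 8Fr₁²) − 1] = ½[√210.0 − 1] = 6.75.
y₂ = 6.75 × 0.320 = 2.16 ft.
V₂ = q/y₂ = 5.25/2.16 = 2.43 ft/s. E₁ = y₁ + V₁²/2g = 4.50 ft; E₂ = y₂ + V₂²/2g = 2.25 ft. ΔE = E₁ − E₂ = 2.25 ft.

ΔE = 2.25 ft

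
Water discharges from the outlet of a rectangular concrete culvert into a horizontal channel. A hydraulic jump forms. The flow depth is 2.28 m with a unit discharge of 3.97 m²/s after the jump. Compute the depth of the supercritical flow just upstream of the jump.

V₂ = q/y₂ = 3.97/2.28 = 1.74 m/s; Fr₂ = V₂/√(g·y₂) = 0.368.
The Bélanger relation is symmetric: y₁/y₂ = ½[√(1 + 8Fr₂²) − 1] = ½[√2.084 − 1] = 0.222.
y₁ = 0.222 × 2.28 = 0.506 m.

y₁ = 0.506 m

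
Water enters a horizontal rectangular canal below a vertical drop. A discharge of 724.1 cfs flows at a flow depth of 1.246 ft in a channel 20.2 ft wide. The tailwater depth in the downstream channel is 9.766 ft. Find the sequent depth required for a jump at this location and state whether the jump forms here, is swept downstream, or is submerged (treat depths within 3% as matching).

q = Q/b = 724.1/20.2 = 35.85 ft²/s; V₁ = q/y₁ = 28.77 ft/s. Fr₁ = V₁/√(g·y₁) = 4.542.
By Bélanger, y₂/y₁ = ½[√(1 + 8Fr₁²) − 1] = ½[√166.03 − 1] = 5.943.
y₂ = 5.943 × 1.246 = 7.405 ft.
Tailwater y_tw = 9.766 ft: y_tw > y₂, so the jump is submerged.

y₂ = 7.405 ft; the jump is submerged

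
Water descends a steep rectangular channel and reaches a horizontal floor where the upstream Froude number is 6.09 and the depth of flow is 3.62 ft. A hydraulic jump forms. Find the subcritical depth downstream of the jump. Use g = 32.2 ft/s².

y₂ = 29.4 ft

Fr₁ = 6.09 (given).
Conjugate-depth relation: y₂/y₁ = ½[√(1 + 8Fr₁²) − 1] = ½[√297.7 − 1] = 8.13.
y₂ = 8.13 × 3.62 = 29.4 ft.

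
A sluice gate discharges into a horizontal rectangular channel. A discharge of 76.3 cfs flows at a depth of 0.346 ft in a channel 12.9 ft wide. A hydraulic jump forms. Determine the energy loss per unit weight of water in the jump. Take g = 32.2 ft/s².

ΔE = 2.45 ft

q = Q/b = 76.3/12.9 = 5.91 ft²/s; V₁ = q/y₁ = 17.1 ft/s. Fr₁ = V₁/√(g·y₁) = 5.12.
Bélanger equation: y₂/y₁ = ½[√(1 + 8Fr₁²) − 1] = ½[√210.8 − 1] = 6.76.
y₂ = 6.76 × 0.346 = 2.34 ft.
Head loss: ΔE = (y₂ − y₁)³/(4y₁y₂) = (2.34 − 0.346)³/(4×0.346×2.34) = 7.92/3.24 = 2.45 ft.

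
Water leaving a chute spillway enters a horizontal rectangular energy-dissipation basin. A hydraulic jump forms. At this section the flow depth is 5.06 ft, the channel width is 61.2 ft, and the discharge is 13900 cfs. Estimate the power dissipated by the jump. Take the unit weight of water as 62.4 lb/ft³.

q = Q/b = 13900/61.2 = 227 ft²/s; V₁ = q/y₁ = 44.9 ft/s. Fr₁ = V₁/√(g·y₁) = 3.52.
By Bélanger, y₂/y₁ = ½[√(1 + 8Fr₁²) − 1] = ½[√99.93 − 1] = 4.50.
y₂ = 4.50 × 5.06 = 22.8 ft.
V₂ = q/y₂ = 227/22.8 = 9.98 ft/s. E₁ = y₁ + V₁²/2g = 36.3 ft; E₂ = y₂ + V₂²/2g = 24.3 ft. ΔE = E₁ − E₂ = 12.0 ft.
P = γ·Q·ΔE/550 = 62.4 × 13900 × 12.0 / 550 = 18985 hp.

P = 18985 hp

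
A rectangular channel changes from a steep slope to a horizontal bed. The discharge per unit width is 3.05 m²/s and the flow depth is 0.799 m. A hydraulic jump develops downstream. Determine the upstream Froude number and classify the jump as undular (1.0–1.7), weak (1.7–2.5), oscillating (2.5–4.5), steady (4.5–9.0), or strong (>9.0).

Fr₁ = 1.36; undular jump

V₁ = q/y₁ = 3.05/0.799 = 3.82 m/s. Fr₁ = V₁/√(g·y₁) = 3.82/√(9.81×0.799) = 1.36.
Fr₁ = 1.36 lies in the undular range.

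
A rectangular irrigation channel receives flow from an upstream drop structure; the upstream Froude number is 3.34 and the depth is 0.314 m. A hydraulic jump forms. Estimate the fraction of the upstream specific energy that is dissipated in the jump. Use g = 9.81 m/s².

Fr₁ = 3.34 (given).
By Bélanger, y₂/y₁ = ½[√(1 + 8Fr₁²) − 1] = ½[√90.24 − 1] = 4.25.
y₂ = 4.25 × 0.314 = 1.33 m.
E₁ = y₁(1 + Fr₁²/2) = 0.314×(1 + 3.34²/2) = 2.07 m. ΔE = (y₂ − y₁)³/(4y₁y₂) = 0.634 m. ΔE/E₁ = 0.634/2.07 = 0.307.

ΔE/E₁ = 0.307 (30.7%)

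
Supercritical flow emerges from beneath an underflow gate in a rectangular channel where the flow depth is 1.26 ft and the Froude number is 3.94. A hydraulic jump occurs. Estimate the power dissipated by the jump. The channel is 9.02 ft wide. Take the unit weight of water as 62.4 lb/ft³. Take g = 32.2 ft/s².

P = 137 hp

Fr₁ = 3.94 (given).
By Bélanger, y₂/y₁ = ½[√(1 + 8Fr₁²) − 1] = ½[√125.2 − 1] = 5.09.
y₂ = 5.09 × 1.26 = 6.42 ft.
V₁ = Fr₁·√(g·y₁) = 3.94×√(32.2×1.26) = 25.1 ft/s; q = V₁·y₁ = 31.6 ft²/s. V₂ = q/y₂ = 31.6/6.42 = 4.93 ft/s. E₁ = y₁ + V₁²/2g = 11.0 ft; E₂ = y₂ + V₂²/2g = 6.80 ft. ΔE = E₁ − E₂ = 4.24 ft.
Q = q·b = 31.6 × 9.02 = 285 cfs. P = γ·Q·ΔE/550 = 62.4 × 285 × 4.24 / 550 = 137 hp.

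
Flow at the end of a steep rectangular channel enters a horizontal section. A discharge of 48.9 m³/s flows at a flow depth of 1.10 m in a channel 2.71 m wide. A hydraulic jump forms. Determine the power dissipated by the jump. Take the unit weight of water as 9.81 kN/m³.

P = 3483 kW

q = Q/b = 48.9/2.71 = 18.0 m²/s; V₁ = q/y₁ = 16.4 m/s. Fr₁ = V₁/√(g·y₁) = 4.99.
From the momentum equation for a rectangular channel, y₂/y₁ = ½[√(1 + 8Fr₁²) − 1] = ½[√200.5 − 1] = 6.58.
y₂ = 6.58 × 1.10 = 7.24 m.
V₂ = q/y₂ = 18.0/7.24 = 2.49 m/s. E₁ = y₁ + V₁²/2g = 14.8 m; E₂ = y₂ + V₂²/2g = 7.55 m. ΔE = E₁ − E₂ = 7.26 m.
P = γ·Q·ΔE = 9.81 × 48.9 × 7.26 = 3483 kW.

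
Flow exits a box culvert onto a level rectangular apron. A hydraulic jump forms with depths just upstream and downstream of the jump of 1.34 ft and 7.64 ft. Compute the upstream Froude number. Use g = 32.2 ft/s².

Fr₁ = 4.37

For a rectangular channel the momentum equation gives q² = ½·g·y₁·y₂·(y₁ + y₂) = ½×32.2×1.34×7.64×8.98 = 1480.
q = √1480 = 38.5 ft²/s.
V₁ = q/y₁ = 28.7 ft/s; Fr₁ = V₁/√(g·y₁) = 4.37.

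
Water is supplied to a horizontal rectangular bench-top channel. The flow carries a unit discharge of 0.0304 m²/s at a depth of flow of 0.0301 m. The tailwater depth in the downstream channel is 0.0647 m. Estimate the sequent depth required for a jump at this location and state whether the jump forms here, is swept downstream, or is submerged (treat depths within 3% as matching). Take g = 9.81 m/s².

y₂ = 0.0655 m; the jump forms here

V₁ = q/y₁ = 0.0304/0.0301 = 1.01 m/s. Fr₁ = V₁/√(g·y₁) = 1.01/√(9.81×0.0301) = 1.86.
From the momentum equation for a rectangular channel, y₂/y₁ = ½[√(1 + 8Fr₁²) − 1] = ½[√28.64 − 1] = 2.18.
y₂ = 2.18 × 0.0301 = 0.0655 m.
Tailwater y_tw = 0.0647 m: y_tw ≈ y₂, so the jump forms here.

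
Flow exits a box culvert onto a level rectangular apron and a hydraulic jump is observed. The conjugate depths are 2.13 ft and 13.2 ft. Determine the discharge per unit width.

q = 83.3 ft²/s

For a rectangular channel the momentum equation gives q² = ½·g·y₁·y₂·(y₁ + y₂) = ½×32.2×2.13×13.2×15.3 = 6939.
q = √6939 = 83.3 ft²/s.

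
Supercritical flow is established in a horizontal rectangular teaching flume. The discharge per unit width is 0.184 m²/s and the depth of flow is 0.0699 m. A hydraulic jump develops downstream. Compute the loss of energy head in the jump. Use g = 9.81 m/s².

V₁ = q/y₁ = 0.184/0.0699 = 2.63 m/s. Fr₁ = V₁/√(g·y₁) = 2.63/√(9.81×0.0699) = 3.18.
Conjugate-depth relation: y₂/y₁ = ½[√(1 + 8Fr₁²) − 1] = ½[√81.84 − 1] = 4.02.
y₂ = 4.02 × 0.0699 = 0.281 m.
V₂ = q/y₂ = 0.184/0.281 = 0.654 m/s. E₁ = y₁ + V₁²/2g = 0.423 m; E₂ = y₂ + V₂²/2g = 0.303 m. ΔE = E₁ − E₂ = 0.120 m.

ΔE = 0.120 m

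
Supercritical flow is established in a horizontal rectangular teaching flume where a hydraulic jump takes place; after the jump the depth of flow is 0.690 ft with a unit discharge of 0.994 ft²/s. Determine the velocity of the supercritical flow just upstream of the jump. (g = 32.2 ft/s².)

V₁ = 8.95 ft/s

V₂ = q/y₂ = 0.994/0.690 = 1.44 ft/s; Fr₂ = V₂/√(g·y₂) = 0.306.
From the momentum equation (using Fr₂), y₁/y₂ = ½[√(1 + 8Fr₂²) − 1] = ½[√1.747 − 1] = 0.161.
y₁ = 0.161 × 0.690 = 0.111 ft.
V₁ = q/y₁ = 0.994/0.111 = 8.95 ft/s.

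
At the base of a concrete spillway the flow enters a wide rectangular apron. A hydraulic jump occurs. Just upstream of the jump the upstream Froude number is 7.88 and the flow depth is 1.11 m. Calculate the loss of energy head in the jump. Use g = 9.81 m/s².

ΔE = 23.4 m

Fr₁ = 7.88 (given).
By Bélanger, y₂/y₁ = ½[√(1 + 8Fr₁²) − 1] = ½[√497.8 − 1] = 10.7.
y₂ = 10.7 × 1.11 = 11.8 m.
Head loss: ΔE = (y₂ − y₁)³/(4y₁y₂) = (11.8 − 1.11)³/(4×1.11×11.8) = 1231/52.5 = 23.4 m.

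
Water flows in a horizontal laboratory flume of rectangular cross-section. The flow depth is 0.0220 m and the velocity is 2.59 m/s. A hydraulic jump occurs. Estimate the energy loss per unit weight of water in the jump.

Fr₁ = V₁/√(g·y₁) = 2.59/√(9.81×0.0220) = 5.58.
From the momentum equation for a rectangular channel, y₂/y₁ = ½[√(1 + 8Fr₁²) − 1] = ½[√249.7 − 1] = 7.40.
y₂ = 7.40 × 0.0220 = 0.163 m.
q = V₁·y₁ = 2.59 × 0.0220 = 0.0570 m²/s. V₂ = q/y₂ = 0.0570/0.163 = 0.350 m/s. E₁ = y₁ + V₁²/2g = 0.364 m; E₂ = y₂ + V₂²/2g = 0.169 m. ΔE = E₁ − E₂ = 0.195 m.

ΔE = 0.195 m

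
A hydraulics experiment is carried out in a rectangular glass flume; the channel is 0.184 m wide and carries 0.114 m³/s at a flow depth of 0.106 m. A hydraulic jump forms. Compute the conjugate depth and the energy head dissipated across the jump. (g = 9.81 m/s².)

q = Q/b = 0.114/0.184 = 0.620 m²/s; V₁ = q/y₁ = 5.84 m/s. Fr₁ = V₁/√(g·y₁) = 5.73.
Conjugate-depth relation: y₂/y₁ = ½[√(1 + 8Fr₁²) − 1] = ½[√263.8 − 1] = 7.62.
y₂ = 7.62 × 0.106 = 0.808 m.
Head loss: ΔE = (y₂ − y₁)³/(4y₁y₂) = (0.808 − 0.106)³/(4×0.106×0.808) = 0.346/0.343 = 1.01 m.

y₂ = 0.808 m; ΔE = 1.01 m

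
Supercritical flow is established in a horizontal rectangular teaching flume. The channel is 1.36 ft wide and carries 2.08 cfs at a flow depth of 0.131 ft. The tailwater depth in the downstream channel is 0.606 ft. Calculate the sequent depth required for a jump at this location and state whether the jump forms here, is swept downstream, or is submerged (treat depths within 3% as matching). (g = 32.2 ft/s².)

q = Q/b = 2.08/1.36 = 1.53 ft²/s; V₁ = q/y₁ = 11.7 ft/s. Fr₁ = V₁/√(g·y₁) = 5.68.
Conjugate-depth relation: y₂/y₁ = ½[√(1 + 8Fr₁²) − 1] = ½[√259.5 − 1] = 7.55.
y₂ = 7.55 × 0.131 = 0.990 ft.
Tailwater y_tw = 0.606 ft: y_tw < y₂, so the jump is swept downstream.

y₂ = 0.990 ft; the jump is swept downstream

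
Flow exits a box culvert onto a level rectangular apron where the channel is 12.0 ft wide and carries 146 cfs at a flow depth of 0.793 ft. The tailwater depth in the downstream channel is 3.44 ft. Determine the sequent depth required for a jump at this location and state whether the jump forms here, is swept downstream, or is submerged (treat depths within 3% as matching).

y₂ = 3.03 ft; the jump is submerged

q = Q/b = 146/12.0 = 12.2 ft²/s; V₁ = q/y₁ = 15.3 ft/s. Fr₁ = V₁/√(g·y₁) = 3.04.
Sequent-depth ratio: y₂/y₁ = ½[√(1 + 8Fr₁²) − 1] = ½[√74.75 − 1] = 3.82.
y₂ = 3.82 × 0.793 = 3.03 ft.
Tailwater y_tw = 3.44 ft: y_tw > y₂, so the jump is submerged.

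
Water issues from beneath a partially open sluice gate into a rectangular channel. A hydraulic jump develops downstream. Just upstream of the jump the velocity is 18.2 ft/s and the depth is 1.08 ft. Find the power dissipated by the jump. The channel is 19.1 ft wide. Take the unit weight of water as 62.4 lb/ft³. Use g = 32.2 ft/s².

Fr₁ = V₁/√(g·y₁) = 18.2/√(32.2×1.08) = 3.09.
By Bélanger, y₂/y₁ = ½[√(1 + 8Fr₁²) − 1] = ½[√77.20 − 1] = 3.89.
y₂ = 3.89 × 1.08 = 4.20 ft.
Head loss: ΔE = (y₂ − y₁)³/(4y₁y₂) = (4.20 − 1.08)³/(4×1.08×4.20) = 30.5/18.2 = 1.68 ft.
q = V₁·y₁ = 18.2 × 1.08 = 19.7 ft²/s. Q = q·b = 19.7 × 19.1 = 375 cfs. P = γ·Q·ΔE/550 = 62.4 × 375 × 1.68 / 550 = 71.5 hp.

P = 71.5 hp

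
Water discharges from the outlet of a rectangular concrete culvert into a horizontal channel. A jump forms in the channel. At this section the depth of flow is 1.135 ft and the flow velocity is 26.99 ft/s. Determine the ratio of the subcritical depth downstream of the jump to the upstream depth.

Fr₁ = V₁/√(g·y₁) = 26.99/√(32.2×1.135) = 4.465.
From the momentum equation for a rectangular channel, y₂/y₁ = ½[√(1 + 8Fr₁²) − 1] = ½[√160.46 − 1] = 5.834.

y₂/y₁ = 5.834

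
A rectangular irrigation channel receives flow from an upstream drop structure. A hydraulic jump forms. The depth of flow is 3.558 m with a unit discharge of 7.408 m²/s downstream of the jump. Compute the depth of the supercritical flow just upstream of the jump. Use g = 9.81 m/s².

y₁ = 0.7328 m

V₂ = q/y₂ = 7.408/3.558 = 2.082 m/s; Fr₂ = V₂/√(g·y₂) = 0.3524.
Since the conjugate-depth ratio holds either way, y₁/y₂ = ½[√(1 + 8Fr₂²) − 1] = ½[√1.9936 − 1] = 0.2060.
y₁ = 0.2060 × 3.558 = 0.7328 m.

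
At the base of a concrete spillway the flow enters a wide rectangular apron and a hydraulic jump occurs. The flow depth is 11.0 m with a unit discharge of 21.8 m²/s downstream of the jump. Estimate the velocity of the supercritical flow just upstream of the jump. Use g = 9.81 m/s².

V₂ = q/y₂ = 21.8/11.0 = 1.98 m/s; Fr₂ = V₂/√(g·y₂) = 0.191.
Since the conjugate-depth ratio holds either way, y₁/y₂ = ½[√(1 + 8Fr₂²) − 1] = ½[√1.291 − 1] = 0.0681.
y₁ = 0.0681 × 11.0 = 0.750 m.
V₁ = q/y₁ = 21.8/0.750 = 29.1 m/s.

V₁ = 29.1 m/s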